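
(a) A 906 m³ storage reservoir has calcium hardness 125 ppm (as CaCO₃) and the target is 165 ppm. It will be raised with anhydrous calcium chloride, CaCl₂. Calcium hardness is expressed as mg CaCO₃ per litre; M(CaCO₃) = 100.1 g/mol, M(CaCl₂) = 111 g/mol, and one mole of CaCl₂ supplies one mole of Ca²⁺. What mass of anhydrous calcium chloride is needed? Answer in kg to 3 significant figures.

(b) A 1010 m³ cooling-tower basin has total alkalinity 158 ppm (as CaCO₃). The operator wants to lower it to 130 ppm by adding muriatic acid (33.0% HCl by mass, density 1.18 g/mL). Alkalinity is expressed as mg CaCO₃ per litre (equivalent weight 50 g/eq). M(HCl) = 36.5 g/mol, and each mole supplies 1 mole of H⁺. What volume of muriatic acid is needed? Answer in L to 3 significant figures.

(a) Volume: 906 m³ = 906,000 L.
(a) Hardness to add: (165 − 125) = 40 mg/L as CaCO₃ × 906,000 L = 36,240 g as CaCO₃.
(a) Moles of Ca²⁺ (1 mol Ca²⁺ ≡ 1 mol CaCO₃): 36,240 / 100.1 g/mol = 362 mol.
(a) Mass of CaCl₂: 362 × 111 = 40,190 g.

(b) Volume: 1010 m³ = 1,010,000 L.
(b) Alkalinity to neutralize: (158 − 130) = 28 mg/L as CaCO₃ × 1,010,000 L = 28,280 g as CaCO₃.
(b) Equivalents of H⁺ required: 28,280 ÷ 50 g/eq = 565.6 eq = 565.6 mol HCl.
(b) Mass of HCl: 565.6 × 36.5 = 20,640 g.
(b) Mass of 33.0% solution: 20,640 / 0.33 = 62,560 g.
(b) Volume: 62,560 g ÷ 1.18 g/mL = 53,020 mL.

(a) 40.2 kg; (b) 53.0 L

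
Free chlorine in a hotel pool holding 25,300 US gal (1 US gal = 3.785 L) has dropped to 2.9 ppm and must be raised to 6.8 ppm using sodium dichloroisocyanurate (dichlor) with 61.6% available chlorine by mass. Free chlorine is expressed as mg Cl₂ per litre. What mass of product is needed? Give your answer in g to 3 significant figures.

606 g

Volume: 25,300 US gal × 3.785 L/gal = 95,760 L.
Chlorine deficit: 6.8 − 2.9 = 3.9 ppm = 3.9 mg/L as Cl₂.
Cl₂ equivalent needed: 3.9 mg/L × 95,760 L = 373,500 mg = 373.5 g.
Product at 61.6% available chlorine: 373.5 / 0.616 = 606.3 g.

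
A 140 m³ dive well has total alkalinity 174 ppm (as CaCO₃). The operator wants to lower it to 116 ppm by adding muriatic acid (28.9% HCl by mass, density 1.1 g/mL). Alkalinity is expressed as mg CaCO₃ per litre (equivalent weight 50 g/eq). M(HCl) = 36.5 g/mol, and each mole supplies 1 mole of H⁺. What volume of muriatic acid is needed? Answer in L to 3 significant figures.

Volume: 140 m³ = 140,000 L.
Alkalinity to neutralize: (174 − 116) = 58 mg/L as CaCO₃ × 140,000 L = 8120 g as CaCO₃.
Equivalents of H⁺ required: 8120 ÷ 50 g/eq = 162.4 eq = 162.4 mol HCl.
Mass of HCl: 162.4 × 36.5 = 5928 g.
Mass of 28.9% solution: 5928 / 0.289 = 20,510 g.
Volume: 20,510 g ÷ 1.1 g/mL = 18,650 mL.

18.6 L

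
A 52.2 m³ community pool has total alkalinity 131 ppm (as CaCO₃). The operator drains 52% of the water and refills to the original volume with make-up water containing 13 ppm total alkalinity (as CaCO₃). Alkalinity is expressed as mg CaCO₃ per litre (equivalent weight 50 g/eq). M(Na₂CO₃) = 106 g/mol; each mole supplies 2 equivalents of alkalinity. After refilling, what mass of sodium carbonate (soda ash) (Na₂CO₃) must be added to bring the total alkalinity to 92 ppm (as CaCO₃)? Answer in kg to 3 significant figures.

Volume: 52.2 m³ = 52,200 L.
After draining 52% and refilling: 131 × 0.48 + 13 × 0.52 = 69.64 ppm.
Deficit to target: 92 − 69.64 = 22.36 mg/L.
As CaCO₃: 22.36 mg/L × 52,200 L = 1167 g; ÷ 50 g/eq ÷ 2 = 11.67 mol Na₂CO₃.
Mass: 11.67 × 106 = 1237 g.

1.24 kg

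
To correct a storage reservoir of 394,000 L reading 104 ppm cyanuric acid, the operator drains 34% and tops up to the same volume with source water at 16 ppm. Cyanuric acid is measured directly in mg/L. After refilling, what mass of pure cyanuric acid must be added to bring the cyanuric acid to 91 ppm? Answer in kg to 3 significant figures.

6.67 kg

After draining 34% and refilling: 104 × 0.66 + 16 × 0.34 = 74.08 ppm.
Deficit to target: 91 − 74.08 = 16.92 mg/L.
Mass: 16.92 mg/L × 394,000 L = 6666 g cyanuric acid.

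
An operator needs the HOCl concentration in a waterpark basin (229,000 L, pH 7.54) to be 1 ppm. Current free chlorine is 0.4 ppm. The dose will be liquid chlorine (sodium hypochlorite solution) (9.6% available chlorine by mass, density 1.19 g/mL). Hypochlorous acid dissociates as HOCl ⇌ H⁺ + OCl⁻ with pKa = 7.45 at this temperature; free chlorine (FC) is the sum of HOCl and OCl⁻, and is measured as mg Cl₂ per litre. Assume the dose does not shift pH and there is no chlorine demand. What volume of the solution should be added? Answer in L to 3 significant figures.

3.67 L

[OCl⁻]/[HOCl] = 10^(pH − pKa) = 10^(7.54 − 7.45) = 1.23; fraction as HOCl = 1/(1 + 1.23) = 0.4484.
Free chlorine required for 1 ppm HOCl: 1 / 0.4484 = 2.23 ppm.
FC to add: 2.23 − 0.4 = 1.83 mg/L as Cl₂.
Cl₂ equivalent: 1.83 mg/L × 229,000 L = 419.1 g.
Product at 9.6% available Cl: 419.1 / 0.096 = 4366 g.
Volume: 4366 g ÷ 1.19 g/mL = 3669 mL.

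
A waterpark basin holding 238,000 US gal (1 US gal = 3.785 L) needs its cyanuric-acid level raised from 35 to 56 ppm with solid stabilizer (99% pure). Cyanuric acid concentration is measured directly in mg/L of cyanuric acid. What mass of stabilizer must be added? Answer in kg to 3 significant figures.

Volume: 238,000 US gal × 3.785 L/gal = 900,830 L.
CYA to add: (56 − 35) = 21 mg/L × 900,830 L = 18,920 g cyanuric acid.
At 99% purity: 18,920 / 0.99 = 19,110 g product.

19.1 kg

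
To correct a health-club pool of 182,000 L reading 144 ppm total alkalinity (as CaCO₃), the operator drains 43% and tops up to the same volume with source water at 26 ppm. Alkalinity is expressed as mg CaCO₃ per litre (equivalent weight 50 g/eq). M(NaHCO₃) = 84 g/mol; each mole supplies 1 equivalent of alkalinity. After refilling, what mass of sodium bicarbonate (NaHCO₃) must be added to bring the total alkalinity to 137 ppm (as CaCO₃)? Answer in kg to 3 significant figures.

13.4 kg

After draining 43% and refilling: 144 × 0.57 + 26 × 0.43 = 93.26 ppm.
Deficit to target: 137 − 93.26 = 43.74 mg/L.
As CaCO₃: 43.74 mg/L × 182,000 L = 7961 g; ÷ 50 g/eq ÷ 1 = 159.2 mol NaHCO₃.
Mass: 159.2 × 84 = 13,370 g.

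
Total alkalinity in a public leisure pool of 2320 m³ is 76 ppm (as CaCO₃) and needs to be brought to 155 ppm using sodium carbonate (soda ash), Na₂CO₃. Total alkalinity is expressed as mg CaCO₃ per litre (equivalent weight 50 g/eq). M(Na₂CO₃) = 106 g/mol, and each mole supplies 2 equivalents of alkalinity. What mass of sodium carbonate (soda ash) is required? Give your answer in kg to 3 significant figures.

Volume: 2320 m³ = 2,320,000 L.
Alkalinity to add: (155 − 76) = 79 mg/L as CaCO₃ × 2,320,000 L = 183,300 g as CaCO₃.
Equivalents: 183,300 g ÷ 50 g/eq = 3666 eq.
Each mole of Na₂CO₃ supplies 2 eq, so 3666 / 2 = 1833 mol.
Mass: 1833 mol × 106 g/mol = 194,300 g.

194 kg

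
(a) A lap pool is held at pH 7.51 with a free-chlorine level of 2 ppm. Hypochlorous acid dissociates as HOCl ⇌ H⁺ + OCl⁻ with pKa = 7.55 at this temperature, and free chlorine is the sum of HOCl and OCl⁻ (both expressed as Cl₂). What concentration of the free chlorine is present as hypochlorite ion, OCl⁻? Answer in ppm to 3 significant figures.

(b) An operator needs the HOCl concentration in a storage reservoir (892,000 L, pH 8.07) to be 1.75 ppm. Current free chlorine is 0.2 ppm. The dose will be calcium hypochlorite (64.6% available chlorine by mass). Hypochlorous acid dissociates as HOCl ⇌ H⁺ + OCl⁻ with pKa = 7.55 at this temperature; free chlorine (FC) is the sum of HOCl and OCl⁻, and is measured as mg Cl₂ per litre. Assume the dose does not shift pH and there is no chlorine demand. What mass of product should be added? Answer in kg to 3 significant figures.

(a) 0.954 ppm; (b) 10.1 kg

(a) [OCl⁻]/[HOCl] = 10^(pH − pKa) = 10^(7.51 − 7.55) = 10^-0.04 = 0.912.
(a) Fraction as HOCl = 1 / (1 + 0.912) = 0.523.
(a) OCl⁻ = (1 − 0.523) × 2 ppm = 0.954 ppm.

(b) [OCl⁻]/[HOCl] = 10^(pH − pKa) = 10^(8.07 − 7.55) = 3.311; fraction as HOCl = 1/(1 + 3.311) = 0.2319.
(b) Free chlorine required for 1.75 ppm HOCl: 1.75 / 0.2319 = 7.545 ppm.
(b) FC to add: 7.545 − 0.2 = 7.345 mg/L as Cl₂.
(b) Cl₂ equivalent: 7.345 mg/L × 892,000 L = 6552 g.
(b) Product at 64.6% available Cl: 6552 / 0.646 = 10,140 g.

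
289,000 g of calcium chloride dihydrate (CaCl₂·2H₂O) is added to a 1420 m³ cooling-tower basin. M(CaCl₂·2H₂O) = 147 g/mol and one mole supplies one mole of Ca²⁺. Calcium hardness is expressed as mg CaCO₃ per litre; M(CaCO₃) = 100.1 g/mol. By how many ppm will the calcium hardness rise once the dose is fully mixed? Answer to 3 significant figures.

139 ppm

Volume: 1420 m³ = 1,420,000 L.
Moles of Ca²⁺: 289,000 g ÷ 147 g/mol = 1966 mol.
As CaCO₃: 1966 mol × 100.1 g/mol = 196,800 g.
Rise: 196,800 g / 1,420,000 L × 1000 = 138.6 mg/L.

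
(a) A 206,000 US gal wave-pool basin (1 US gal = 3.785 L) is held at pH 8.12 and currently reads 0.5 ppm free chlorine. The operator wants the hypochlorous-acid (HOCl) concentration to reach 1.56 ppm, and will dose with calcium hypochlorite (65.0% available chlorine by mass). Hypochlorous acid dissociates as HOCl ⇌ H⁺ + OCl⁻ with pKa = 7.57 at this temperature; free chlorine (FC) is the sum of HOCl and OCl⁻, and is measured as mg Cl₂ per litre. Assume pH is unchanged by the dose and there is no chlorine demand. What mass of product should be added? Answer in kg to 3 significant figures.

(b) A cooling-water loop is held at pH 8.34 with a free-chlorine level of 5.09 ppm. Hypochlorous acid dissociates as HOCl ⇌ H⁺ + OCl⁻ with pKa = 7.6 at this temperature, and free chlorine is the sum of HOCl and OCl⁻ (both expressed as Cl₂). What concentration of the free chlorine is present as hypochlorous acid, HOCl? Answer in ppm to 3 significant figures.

(a) 7.91 kg; (b) 0.784 ppm

(a) Volume: 206,000 US gal × 3.785 L/gal = 779,710 L.
(a) [OCl⁻]/[HOCl] = 10^(pH − pKa) = 10^(8.12 − 7.57) = 3.548; fraction as HOCl = 1/(1 + 3.548) = 0.2199.
(a) Free chlorine required for 1.56 ppm HOCl: 1.56 / 0.2199 = 7.095 ppm.
(a) FC to add: 7.095 − 0.5 = 6.595 mg/L as Cl₂.
(a) Cl₂ equivalent: 6.595 mg/L × 779,710 L = 5142 g.
(a) Product at 65.0% available Cl: 5142 / 0.65 = 7911 g.

(b) [OCl⁻]/[HOCl] = 10^(pH − pKa) = 10^(8.34 − 7.6) = 10^0.74 = 5.495.
(b) Fraction as HOCl = 1 / (1 + 5.495) = 0.154.
(b) HOCl = 0.154 × 5.09 ppm = 0.7836 ppm.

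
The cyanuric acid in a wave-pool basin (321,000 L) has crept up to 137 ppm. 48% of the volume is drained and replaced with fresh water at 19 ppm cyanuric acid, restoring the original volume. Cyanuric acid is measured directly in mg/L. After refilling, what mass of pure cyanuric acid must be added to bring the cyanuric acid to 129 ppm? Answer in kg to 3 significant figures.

15.6 kg

After draining 48% and refilling: 137 × 0.52 + 19 × 0.48 = 80.36 ppm.
Deficit to target: 129 − 80.36 = 48.64 mg/L.
Mass: 48.64 mg/L × 321,000 L = 15,610 g cyanuric acid.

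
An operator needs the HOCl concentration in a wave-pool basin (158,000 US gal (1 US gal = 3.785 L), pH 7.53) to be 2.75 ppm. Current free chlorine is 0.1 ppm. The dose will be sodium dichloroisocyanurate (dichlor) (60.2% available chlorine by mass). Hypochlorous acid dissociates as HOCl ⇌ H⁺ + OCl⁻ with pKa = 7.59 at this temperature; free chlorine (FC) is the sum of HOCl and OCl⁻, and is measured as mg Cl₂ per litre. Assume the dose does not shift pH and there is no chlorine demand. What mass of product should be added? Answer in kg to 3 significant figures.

Volume: 158,000 US gal × 3.785 L/gal = 598,030 L.
[OCl⁻]/[HOCl] = 10^(pH − pKa) = 10^(7.53 − 7.59) = 0.871; fraction as HOCl = 1/(1 + 0.871) = 0.5345.
Free chlorine required for 2.75 ppm HOCl: 2.75 / 0.5345 = 5.145 ppm.
FC to add: 5.145 − 0.1 = 5.045 mg/L as Cl₂.
Cl₂ equivalent: 5.045 mg/L × 598,030 L = 3017 g.
Product at 60.2% available Cl: 3017 / 0.602 = 5012 g.

5.01 kg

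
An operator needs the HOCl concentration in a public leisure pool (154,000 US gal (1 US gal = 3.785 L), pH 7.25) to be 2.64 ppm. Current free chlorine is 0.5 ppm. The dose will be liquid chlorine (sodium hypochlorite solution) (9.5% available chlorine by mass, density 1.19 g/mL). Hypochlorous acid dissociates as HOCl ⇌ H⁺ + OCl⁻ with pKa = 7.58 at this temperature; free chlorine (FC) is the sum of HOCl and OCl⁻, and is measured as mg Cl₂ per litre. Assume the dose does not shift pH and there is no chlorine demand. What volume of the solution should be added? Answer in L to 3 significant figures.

17.4 L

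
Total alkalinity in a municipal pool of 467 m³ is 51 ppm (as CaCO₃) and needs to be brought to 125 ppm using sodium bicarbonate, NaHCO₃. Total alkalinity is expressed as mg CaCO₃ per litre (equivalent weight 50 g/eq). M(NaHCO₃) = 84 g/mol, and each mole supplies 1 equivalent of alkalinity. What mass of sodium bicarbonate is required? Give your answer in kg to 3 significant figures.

Volume: 467 m³ = 467,000 L.
Alkalinity to add: (125 − 51) = 74 mg/L as CaCO₃ × 467,000 L = 34,560 g as CaCO₃.
Equivalents: 34,560 g ÷ 50 g/eq = 691.2 eq.
NaHCO₃ supplies 1 eq per mole → 691.2 mol.
Mass: 691.2 mol × 84 g/mol = 58,060 g.

58.1 kg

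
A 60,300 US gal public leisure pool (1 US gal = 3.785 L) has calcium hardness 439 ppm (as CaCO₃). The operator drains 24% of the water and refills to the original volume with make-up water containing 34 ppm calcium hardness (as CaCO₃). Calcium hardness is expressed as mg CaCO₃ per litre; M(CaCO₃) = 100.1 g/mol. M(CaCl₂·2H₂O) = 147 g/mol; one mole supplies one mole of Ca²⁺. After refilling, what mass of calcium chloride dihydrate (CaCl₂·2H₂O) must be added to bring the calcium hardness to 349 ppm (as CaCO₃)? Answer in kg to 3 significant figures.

2.41 kg

Volume: 60,300 US gal × 3.785 L/gal = 228,236 L.
After draining 24% and refilling: 439 × 0.76 + 34 × 0.24 = 341.8 ppm.
Deficit to target: 349 − 341.8 = 7.2 mg/L.
As CaCO₃: 7.2 mg/L × 228,236 L = 1643 g; ÷ 100.1 = 16.42 mol Ca²⁺.
Mass: 16.42 × 147 = 2413 g.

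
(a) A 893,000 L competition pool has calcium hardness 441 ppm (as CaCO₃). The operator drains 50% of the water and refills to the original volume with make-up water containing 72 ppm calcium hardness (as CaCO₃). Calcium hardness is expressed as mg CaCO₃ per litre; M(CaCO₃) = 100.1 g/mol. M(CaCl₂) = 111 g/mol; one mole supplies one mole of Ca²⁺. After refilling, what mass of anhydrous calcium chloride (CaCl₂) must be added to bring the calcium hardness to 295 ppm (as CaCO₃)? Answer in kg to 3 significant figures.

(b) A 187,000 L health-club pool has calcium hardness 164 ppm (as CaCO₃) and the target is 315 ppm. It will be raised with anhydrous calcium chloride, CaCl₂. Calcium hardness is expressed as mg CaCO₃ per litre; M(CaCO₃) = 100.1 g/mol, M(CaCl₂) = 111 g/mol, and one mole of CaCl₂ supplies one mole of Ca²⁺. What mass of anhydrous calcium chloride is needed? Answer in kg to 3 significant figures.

(a) 38.1 kg; (b) 31.3 kg

(a) After draining 50% and refilling: 441 × 0.50 + 72 × 0.50 = 256.5 ppm.
(a) Deficit to target: 295 − 256.5 = 38.5 mg/L.
(a) As CaCO₃: 38.5 mg/L × 893,000 L = 34,380 g; ÷ 100.1 = 343.5 mol Ca²⁺.
(a) Mass: 343.5 × 111 = 38,120 g.

(b) Hardness to add: (315 − 164) = 151 mg/L as CaCO₃ × 187,000 L = 28,240 g as CaCO₃.
(b) Moles of Ca²⁺ (1 mol Ca²⁺ ≡ 1 mol CaCO₃): 28,240 / 100.1 g/mol = 282.1 mol.
(b) Mass of CaCl₂: 282.1 × 111 = 31,310 g.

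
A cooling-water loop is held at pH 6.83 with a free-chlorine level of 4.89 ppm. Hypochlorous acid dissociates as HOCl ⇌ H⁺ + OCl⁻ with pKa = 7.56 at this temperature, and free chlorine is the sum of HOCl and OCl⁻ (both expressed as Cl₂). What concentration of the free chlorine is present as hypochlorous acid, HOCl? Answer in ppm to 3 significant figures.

[OCl⁻]/[HOCl] = 10^(pH − pKa) = 10^(6.83 − 7.56) = 10^-0.73 = 0.1862.
Fraction as HOCl = 1 / (1 + 0.1862) = 0.843.
HOCl = 0.843 × 4.89 ppm = 4.122 ppm.

4.12 ppm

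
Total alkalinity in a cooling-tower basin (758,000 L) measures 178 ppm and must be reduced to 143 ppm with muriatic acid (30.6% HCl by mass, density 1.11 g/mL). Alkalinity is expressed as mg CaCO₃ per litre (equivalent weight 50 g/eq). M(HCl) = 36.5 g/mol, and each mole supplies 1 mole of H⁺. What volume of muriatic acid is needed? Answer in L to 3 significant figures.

57.0 L

Alkalinity to neutralize: (178 − 143) = 35 mg/L as CaCO₃ × 758,000 L = 26,530 g as CaCO₃.
Equivalents of H⁺ required: 26,530 ÷ 50 g/eq = 530.6 eq = 530.6 mol HCl.
Mass of HCl: 530.6 × 36.5 = 19,370 g.
Mass of 30.6% solution: 19,370 / 0.306 = 63,290 g.
Volume: 63,290 g ÷ 1.11 g/mL = 57,020 mL.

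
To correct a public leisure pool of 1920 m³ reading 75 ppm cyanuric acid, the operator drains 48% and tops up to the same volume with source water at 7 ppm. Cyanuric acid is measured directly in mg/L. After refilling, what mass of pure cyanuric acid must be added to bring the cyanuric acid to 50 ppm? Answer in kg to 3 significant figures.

Volume: 1920 m³ = 1,920,000 L.
After draining 48% and refilling: 75 × 0.52 + 7 × 0.48 = 42.36 ppm.
Deficit to target: 50 − 42.36 = 7.64 mg/L.
Mass: 7.64 mg/L × 1,920,000 L = 14,670 g cyanuric acid.

14.7 kg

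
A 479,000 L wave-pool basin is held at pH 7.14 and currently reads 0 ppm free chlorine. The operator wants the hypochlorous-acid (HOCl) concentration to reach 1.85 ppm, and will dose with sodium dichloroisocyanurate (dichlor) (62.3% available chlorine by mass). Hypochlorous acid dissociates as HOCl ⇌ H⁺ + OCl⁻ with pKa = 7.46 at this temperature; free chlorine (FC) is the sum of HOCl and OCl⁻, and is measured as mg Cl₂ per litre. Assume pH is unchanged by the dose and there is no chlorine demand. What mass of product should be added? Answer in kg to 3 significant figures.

[OCl⁻]/[HOCl] = 10^(pH − pKa) = 10^(7.14 − 7.46) = 0.4786; fraction as HOCl = 1/(1 + 0.4786) = 0.6763.
Free chlorine required for 1.85 ppm HOCl: 1.85 / 0.6763 = 2.735 ppm.
FC to add: 2.735 − 0 = 2.735 mg/L as Cl₂.
Cl₂ equivalent: 2.735 mg/L × 479,000 L = 1310 g.
Product at 62.3% available Cl: 1310 / 0.623 = 2103 g.

2.10 kg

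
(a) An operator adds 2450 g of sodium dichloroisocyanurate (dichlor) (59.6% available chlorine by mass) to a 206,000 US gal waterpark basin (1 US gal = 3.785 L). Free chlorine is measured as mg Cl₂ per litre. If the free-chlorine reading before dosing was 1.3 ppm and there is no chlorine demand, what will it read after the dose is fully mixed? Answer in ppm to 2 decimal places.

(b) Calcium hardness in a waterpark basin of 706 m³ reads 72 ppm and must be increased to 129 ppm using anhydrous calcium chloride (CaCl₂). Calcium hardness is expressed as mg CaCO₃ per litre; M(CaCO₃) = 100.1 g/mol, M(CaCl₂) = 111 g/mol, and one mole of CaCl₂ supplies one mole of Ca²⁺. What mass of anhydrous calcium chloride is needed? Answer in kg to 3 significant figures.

(a) Volume: 206,000 US gal × 3.785 L/gal = 779,710 L.
(a) Available chlorine delivered: 2450 g × 0.596 = 1460 g as Cl₂.
(a) Concentration rise: 1460 g / 779,710 L = 1.873 mg/L = 1.87 ppm.
(a) Final FC: 1.3 + 1.87 = 3.17 ppm.

(b) Volume: 706 m³ = 706,000 L.
(b) Hardness to add: (129 − 72) = 57 mg/L as CaCO₃ × 706,000 L = 40,240 g as CaCO₃.
(b) Moles of Ca²⁺ (1 mol Ca²⁺ ≡ 1 mol CaCO₃): 40,240 / 100.1 g/mol = 402 mol.
(b) Mass of CaCl₂: 402 × 111 = 44,620 g.

(a) 3.17 ppm; (b) 44.6 kg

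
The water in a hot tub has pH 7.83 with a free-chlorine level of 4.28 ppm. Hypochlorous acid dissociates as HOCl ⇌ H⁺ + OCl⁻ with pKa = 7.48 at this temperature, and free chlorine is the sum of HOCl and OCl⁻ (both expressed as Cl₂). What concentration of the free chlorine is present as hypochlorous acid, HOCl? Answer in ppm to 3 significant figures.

[OCl⁻]/[HOCl] = 10^(pH − pKa) = 10^(7.83 − 7.48) = 10^0.35 = 2.239.
Fraction as HOCl = 1 / (1 + 2.239) = 0.3088.
HOCl = 0.3088 × 4.28 ppm = 1.322 ppm.

1.32 ppm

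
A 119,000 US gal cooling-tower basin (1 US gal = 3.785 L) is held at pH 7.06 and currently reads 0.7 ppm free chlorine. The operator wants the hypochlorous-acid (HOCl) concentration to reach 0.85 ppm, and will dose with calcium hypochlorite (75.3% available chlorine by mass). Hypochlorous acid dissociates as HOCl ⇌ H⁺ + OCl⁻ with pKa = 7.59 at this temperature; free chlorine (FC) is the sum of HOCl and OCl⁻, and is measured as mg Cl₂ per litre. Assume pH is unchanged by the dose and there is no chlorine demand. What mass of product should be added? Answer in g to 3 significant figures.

Volume: 119,000 US gal × 3.785 L/gal = 450,415 L.
[OCl⁻]/[HOCl] = 10^(pH − pKa) = 10^(7.06 − 7.59) = 0.2951; fraction as HOCl = 1/(1 + 0.2951) = 0.7721.
Free chlorine required for 0.85 ppm HOCl: 0.85 / 0.7721 = 1.101 ppm.
FC to add: 1.101 − 0.7 = 0.4009 mg/L as Cl₂.
Cl₂ equivalent: 0.4009 mg/L × 450,415 L = 180.6 g.
Product at 75.3% available Cl: 180.6 / 0.753 = 239.8 g.

240 g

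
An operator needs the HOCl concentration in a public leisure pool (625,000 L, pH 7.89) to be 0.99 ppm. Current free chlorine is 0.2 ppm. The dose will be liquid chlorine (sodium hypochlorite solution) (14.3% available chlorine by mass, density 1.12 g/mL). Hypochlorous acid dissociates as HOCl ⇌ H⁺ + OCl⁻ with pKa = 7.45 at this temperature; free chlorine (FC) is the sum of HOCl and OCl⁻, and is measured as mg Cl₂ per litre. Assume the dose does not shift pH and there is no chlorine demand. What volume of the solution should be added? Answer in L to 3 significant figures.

[OCl⁻]/[HOCl] = 10^(pH − pKa) = 10^(7.89 − 7.45) = 2.754; fraction as HOCl = 1/(1 + 2.754) = 0.2664.
Free chlorine required for 0.99 ppm HOCl: 0.99 / 0.2664 = 3.717 ppm.
FC to add: 3.717 − 0.2 = 3.517 mg/L as Cl₂.
Cl₂ equivalent: 3.517 mg/L × 625,000 L = 2198 g.
Product at 14.3% available Cl: 2198 / 0.143 = 15,370 g.
Volume: 15,370 g ÷ 1.12 g/mL = 13,720 mL.

13.7 L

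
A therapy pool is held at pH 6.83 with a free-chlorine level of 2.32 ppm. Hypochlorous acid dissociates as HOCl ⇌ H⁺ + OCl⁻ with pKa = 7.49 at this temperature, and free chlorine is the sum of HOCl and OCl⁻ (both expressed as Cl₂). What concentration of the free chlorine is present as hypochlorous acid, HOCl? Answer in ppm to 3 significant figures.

1.90 ppm

[OCl⁻]/[HOCl] = 10^(pH − pKa) = 10^(6.83 − 7.49) = 10^-0.66 = 0.2188.
Fraction as HOCl = 1 / (1 + 0.2188) = 0.8205.
HOCl = 0.8205 × 2.32 ppm = 1.904 ppm.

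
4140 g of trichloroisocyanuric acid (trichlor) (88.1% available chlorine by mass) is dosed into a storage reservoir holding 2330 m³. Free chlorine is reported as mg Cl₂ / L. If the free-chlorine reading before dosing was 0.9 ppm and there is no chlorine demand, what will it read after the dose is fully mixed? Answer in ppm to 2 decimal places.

2.47 ppm

Volume: 2330 m³ = 2,330,000 L.
Available chlorine delivered: 4140 g × 0.881 = 3647 g as Cl₂.
Concentration rise: 3647 g / 2,330,000 L = 1.565 mg/L = 1.57 ppm.
Final FC: 0.9 + 1.57 = 2.47 ppm.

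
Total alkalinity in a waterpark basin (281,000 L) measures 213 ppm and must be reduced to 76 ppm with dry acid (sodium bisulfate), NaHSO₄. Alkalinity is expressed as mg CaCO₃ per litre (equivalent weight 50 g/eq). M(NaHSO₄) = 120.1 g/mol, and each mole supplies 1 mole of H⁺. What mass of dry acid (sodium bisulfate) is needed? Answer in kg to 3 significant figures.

92.5 kg

Alkalinity to neutralize: (213 − 76) = 137 mg/L as CaCO₃ × 281,000 L = 38,500 g as CaCO₃.
Equivalents of H⁺ required: 38,500 ÷ 50 g/eq = 769.9 eq = 769.9 mol NaHSO₄.
Mass of NaHSO₄: 769.9 × 120.1 = 92,470 g.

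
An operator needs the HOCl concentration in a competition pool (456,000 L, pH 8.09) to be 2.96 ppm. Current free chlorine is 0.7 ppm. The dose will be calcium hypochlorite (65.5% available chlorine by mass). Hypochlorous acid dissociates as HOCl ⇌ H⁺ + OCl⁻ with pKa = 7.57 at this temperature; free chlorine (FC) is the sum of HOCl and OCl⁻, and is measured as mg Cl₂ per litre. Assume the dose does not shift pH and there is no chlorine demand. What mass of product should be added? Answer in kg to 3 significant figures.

8.40 kg

[OCl⁻]/[HOCl] = 10^(pH − pKa) = 10^(8.09 − 7.57) = 3.311; fraction as HOCl = 1/(1 + 3.311) = 0.2319.
Free chlorine required for 2.96 ppm HOCl: 2.96 / 0.2319 = 12.76 ppm.
FC to add: 12.76 − 0.7 = 12.06 mg/L as Cl₂.
Cl₂ equivalent: 12.06 mg/L × 456,000 L = 5500 g.
Product at 65.5% available Cl: 5500 / 0.655 = 8397 g.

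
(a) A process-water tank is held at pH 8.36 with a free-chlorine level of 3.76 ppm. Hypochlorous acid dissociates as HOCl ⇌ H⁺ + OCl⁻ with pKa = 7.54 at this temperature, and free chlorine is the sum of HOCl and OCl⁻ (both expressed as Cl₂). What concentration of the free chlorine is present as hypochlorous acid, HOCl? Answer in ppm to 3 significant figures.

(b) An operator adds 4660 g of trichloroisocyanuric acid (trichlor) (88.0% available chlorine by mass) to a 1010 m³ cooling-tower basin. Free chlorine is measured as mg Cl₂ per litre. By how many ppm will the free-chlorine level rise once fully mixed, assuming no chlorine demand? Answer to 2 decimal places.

(a) [OCl⁻]/[HOCl] = 10^(pH − pKa) = 10^(8.36 − 7.54) = 10^0.82 = 6.607.
(a) Fraction as HOCl = 1 / (1 + 6.607) = 0.1315.
(a) HOCl = 0.1315 × 3.76 ppm = 0.4943 ppm.

(b) Volume: 1010 m³ = 1,010,000 L.
(b) Available chlorine delivered: 4660 g × 0.88 = 4101 g as Cl₂.
(b) Concentration rise: 4101 g / 1,010,000 L = 4.06 mg/L = 4.06 ppm.

(a) 0.494 ppm; (b) 4.06 ppm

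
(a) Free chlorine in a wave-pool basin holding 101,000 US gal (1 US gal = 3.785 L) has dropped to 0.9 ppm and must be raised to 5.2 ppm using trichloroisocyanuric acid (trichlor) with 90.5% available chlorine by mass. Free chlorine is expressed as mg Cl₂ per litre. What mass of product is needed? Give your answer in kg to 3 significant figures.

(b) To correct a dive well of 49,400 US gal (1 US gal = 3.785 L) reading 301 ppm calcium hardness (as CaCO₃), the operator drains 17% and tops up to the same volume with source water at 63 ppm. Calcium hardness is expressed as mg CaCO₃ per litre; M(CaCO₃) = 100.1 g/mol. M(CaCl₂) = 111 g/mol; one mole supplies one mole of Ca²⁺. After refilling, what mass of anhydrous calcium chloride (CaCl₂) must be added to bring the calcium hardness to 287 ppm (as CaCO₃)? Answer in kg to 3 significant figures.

(a) 1.82 kg; (b) 5.49 kg

(a) Volume: 101,000 US gal × 3.785 L/gal = 382,285 L.
(a) Chlorine deficit: 5.2 − 0.9 = 4.3 ppm = 4.3 mg/L as Cl₂.
(a) Cl₂ equivalent needed: 4.3 mg/L × 382,285 L = 1,644,000 mg = 1644 g.
(a) Product at 90.5% available chlorine: 1644 / 0.905 = 1816 g.

(b) Volume: 49,400 US gal × 3.785 L/gal = 186,979 L.
(b) After draining 17% and refilling: 301 × 0.83 + 63 × 0.17 = 260.54 ppm.
(b) Deficit to target: 287 − 260.54 = 26.46 mg/L.
(b) As CaCO₃: 26.46 mg/L × 186,979 L = 4947 g; ÷ 100.1 = 49.43 mol Ca²⁺.
(b) Mass: 49.43 × 111 = 5486 g.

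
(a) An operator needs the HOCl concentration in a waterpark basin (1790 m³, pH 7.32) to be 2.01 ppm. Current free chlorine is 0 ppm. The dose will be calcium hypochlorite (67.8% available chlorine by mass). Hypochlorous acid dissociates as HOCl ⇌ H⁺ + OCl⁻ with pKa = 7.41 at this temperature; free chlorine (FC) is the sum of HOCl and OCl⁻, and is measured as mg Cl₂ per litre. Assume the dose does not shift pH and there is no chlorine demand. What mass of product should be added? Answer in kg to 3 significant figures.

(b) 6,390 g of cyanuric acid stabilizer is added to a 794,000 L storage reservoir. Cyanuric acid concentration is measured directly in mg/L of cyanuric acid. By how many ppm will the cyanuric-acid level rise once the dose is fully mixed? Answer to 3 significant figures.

(a) Volume: 1790 m³ = 1,790,000 L.
(a) [OCl⁻]/[HOCl] = 10^(pH − pKa) = 10^(7.32 − 7.41) = 0.8128; fraction as HOCl = 1/(1 + 0.8128) = 0.5516.
(a) Free chlorine required for 2.01 ppm HOCl: 2.01 / 0.5516 = 3.644 ppm.
(a) FC to add: 3.644 − 0 = 3.644 mg/L as Cl₂.
(a) Cl₂ equivalent: 3.644 mg/L × 1,790,000 L = 6522 g.
(a) Product at 67.8% available Cl: 6522 / 0.678 = 9620 g.

(b) Rise: 6,390 g / 794,000 L × 1000 = 8.048 mg/L.

(a) 9.62 kg; (b) 8.05 ppm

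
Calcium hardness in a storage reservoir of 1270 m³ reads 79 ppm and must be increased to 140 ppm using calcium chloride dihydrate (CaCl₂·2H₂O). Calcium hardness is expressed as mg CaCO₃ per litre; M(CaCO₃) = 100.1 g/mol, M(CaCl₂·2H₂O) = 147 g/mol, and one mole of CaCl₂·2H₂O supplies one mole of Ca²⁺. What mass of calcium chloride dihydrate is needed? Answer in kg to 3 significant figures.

Volume: 1270 m³ = 1,270,000 L.
Hardness to add: (140 − 79) = 61 mg/L as CaCO₃ × 1,270,000 L = 77,470 g as CaCO₃.
Moles of Ca²⁺ (1 mol Ca²⁺ ≡ 1 mol CaCO₃): 77,470 / 100.1 g/mol = 773.9 mol.
Mass of CaCl₂·2H₂O: 773.9 × 147 = 113,800 g.

114 kg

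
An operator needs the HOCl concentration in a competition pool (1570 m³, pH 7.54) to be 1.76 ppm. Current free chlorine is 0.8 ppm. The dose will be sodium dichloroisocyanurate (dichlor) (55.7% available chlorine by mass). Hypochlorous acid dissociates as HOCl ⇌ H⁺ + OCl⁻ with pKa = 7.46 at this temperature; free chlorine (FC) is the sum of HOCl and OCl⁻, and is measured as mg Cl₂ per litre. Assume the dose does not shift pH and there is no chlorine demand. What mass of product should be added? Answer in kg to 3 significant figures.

Volume: 1570 m³ = 1,570,000 L.
[OCl⁻]/[HOCl] = 10^(pH − pKa) = 10^(7.54 − 7.46) = 1.202; fraction as HOCl = 1/(1 + 1.202) = 0.4541.
Free chlorine required for 1.76 ppm HOCl: 1.76 / 0.4541 = 3.876 ppm.
FC to add: 3.876 − 0.8 = 3.076 mg/L as Cl₂.
Cl₂ equivalent: 3.076 mg/L × 1,570,000 L = 4829 g.
Product at 55.7% available Cl: 4829 / 0.557 = 8670 g.

8.67 kg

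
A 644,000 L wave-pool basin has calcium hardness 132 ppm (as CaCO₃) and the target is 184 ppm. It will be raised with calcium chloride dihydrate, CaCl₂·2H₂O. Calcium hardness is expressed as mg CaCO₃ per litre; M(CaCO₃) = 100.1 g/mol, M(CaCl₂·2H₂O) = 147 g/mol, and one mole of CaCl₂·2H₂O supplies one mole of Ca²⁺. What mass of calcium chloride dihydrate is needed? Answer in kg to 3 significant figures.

49.2 kg

Hardness to add: (184 − 132) = 52 mg/L as CaCO₃ × 644,000 L = 33,490 g as CaCO₃.
Moles of Ca²⁺ (1 mol Ca²⁺ ≡ 1 mol CaCO₃): 33,490 / 100.1 g/mol = 334.5 mol.
Mass of CaCl₂·2H₂O: 334.5 × 147 = 49,180 g.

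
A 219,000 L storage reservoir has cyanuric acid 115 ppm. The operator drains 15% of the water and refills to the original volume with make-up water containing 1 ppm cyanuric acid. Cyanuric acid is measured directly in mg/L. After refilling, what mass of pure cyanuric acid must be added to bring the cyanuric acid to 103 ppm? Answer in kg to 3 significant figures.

1.12 kg

After draining 15% and refilling: 115 × 0.85 + 1 × 0.15 = 97.9 ppm.
Deficit to target: 103 − 97.9 = 5.1 mg/L.
Mass: 5.1 mg/L × 219,000 L = 1117 g cyanuric acid.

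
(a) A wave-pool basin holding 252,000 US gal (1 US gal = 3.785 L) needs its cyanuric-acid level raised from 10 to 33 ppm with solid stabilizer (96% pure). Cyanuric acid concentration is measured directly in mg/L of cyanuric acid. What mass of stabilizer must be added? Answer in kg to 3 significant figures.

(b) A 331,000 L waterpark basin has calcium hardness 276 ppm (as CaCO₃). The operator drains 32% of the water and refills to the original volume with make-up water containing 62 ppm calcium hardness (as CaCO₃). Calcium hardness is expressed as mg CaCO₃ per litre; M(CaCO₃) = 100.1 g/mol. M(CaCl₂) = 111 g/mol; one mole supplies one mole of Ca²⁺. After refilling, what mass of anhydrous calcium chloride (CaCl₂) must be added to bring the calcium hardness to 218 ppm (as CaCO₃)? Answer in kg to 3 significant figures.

(a) Volume: 252,000 US gal × 3.785 L/gal = 953,820 L.
(a) CYA to add: (33 − 10) = 23 mg/L × 953,820 L = 21,940 g cyanuric acid.
(a) At 96% purity: 21,940 / 0.96 = 22,850 g product.

(b) After draining 32% and refilling: 276 × 0.68 + 62 × 0.32 = 207.52 ppm.
(b) Deficit to target: 218 − 207.52 = 10.48 mg/L.
(b) As CaCO₃: 10.48 mg/L × 331,000 L = 3469 g; ÷ 100.1 = 34.65 mol Ca²⁺.
(b) Mass: 34.65 × 111 = 3847 g.

(a) 22.9 kg; (b) 3.85 kg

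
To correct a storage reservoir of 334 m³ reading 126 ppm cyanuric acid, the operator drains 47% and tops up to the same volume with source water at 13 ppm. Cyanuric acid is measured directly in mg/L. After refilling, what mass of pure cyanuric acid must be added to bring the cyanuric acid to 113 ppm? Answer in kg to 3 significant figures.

13.4 kg

Volume: 334 m³ = 334,000 L.
After draining 47% and refilling: 126 × 0.53 + 13 × 0.47 = 72.89 ppm.
Deficit to target: 113 − 72.89 = 40.11 mg/L.
Mass: 40.11 mg/L × 334,000 L = 13,400 g cyanuric acid.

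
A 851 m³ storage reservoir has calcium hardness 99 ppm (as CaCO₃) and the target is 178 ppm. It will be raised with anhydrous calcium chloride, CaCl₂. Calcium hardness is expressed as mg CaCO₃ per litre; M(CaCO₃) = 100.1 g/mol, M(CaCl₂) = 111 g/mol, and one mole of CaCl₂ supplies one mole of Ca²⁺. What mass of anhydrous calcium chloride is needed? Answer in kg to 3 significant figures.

Volume: 851 m³ = 851,000 L.
Hardness to add: (178 − 99) = 79 mg/L as CaCO₃ × 851,000 L = 67,230 g as CaCO₃.
Moles of Ca²⁺ (1 mol Ca²⁺ ≡ 1 mol CaCO₃): 67,230 / 100.1 g/mol = 671.6 mol.
Mass of CaCl₂: 671.6 × 111 = 74,550 g.

74.5 kg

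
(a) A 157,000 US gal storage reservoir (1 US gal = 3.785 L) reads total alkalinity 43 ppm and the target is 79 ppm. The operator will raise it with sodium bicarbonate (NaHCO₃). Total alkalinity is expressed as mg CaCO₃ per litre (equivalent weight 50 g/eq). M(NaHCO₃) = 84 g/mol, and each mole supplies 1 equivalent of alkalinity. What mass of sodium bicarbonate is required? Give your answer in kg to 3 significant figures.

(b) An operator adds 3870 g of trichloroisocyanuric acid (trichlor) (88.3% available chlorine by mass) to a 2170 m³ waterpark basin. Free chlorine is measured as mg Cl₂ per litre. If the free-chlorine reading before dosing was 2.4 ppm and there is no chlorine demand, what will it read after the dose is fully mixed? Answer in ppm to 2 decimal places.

(a) Volume: 157,000 US gal × 3.785 L/gal = 594,245 L.
(a) Alkalinity to add: (79 − 43) = 36 mg/L as CaCO₃ × 594,245 L = 21,390 g as CaCO₃.
(a) Equivalents: 21,390 g ÷ 50 g/eq = 427.9 eq.
(a) NaHCO₃ supplies 1 eq per mole → 427.9 mol.
(a) Mass: 427.9 mol × 84 g/mol = 35,940 g.

(b) Volume: 2170 m³ = 2,170,000 L.
(b) Available chlorine delivered: 3870 g × 0.883 = 3417 g as Cl₂.
(b) Concentration rise: 3417 g / 2,170,000 L = 1.575 mg/L = 1.57 ppm.
(b) Final FC: 2.4 + 1.57 = 3.97 ppm.

(a) 35.9 kg; (b) 3.97 ppm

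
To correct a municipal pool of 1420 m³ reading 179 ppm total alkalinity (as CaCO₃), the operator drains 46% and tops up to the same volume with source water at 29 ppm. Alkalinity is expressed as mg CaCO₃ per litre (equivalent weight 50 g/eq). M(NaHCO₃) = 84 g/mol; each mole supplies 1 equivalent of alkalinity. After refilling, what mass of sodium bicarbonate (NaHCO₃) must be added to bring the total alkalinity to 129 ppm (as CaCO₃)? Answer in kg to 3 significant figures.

45.3 kg

Volume: 1420 m³ = 1,420,000 L.
After draining 46% and refilling: 179 × 0.54 + 29 × 0.46 = 110 ppm.
Deficit to target: 129 − 110 = 19 mg/L.
As CaCO₃: 19 mg/L × 1,420,000 L = 26,980 g; ÷ 50 g/eq ÷ 1 = 539.6 mol NaHCO₃.
Mass: 539.6 × 84 = 45,330 g.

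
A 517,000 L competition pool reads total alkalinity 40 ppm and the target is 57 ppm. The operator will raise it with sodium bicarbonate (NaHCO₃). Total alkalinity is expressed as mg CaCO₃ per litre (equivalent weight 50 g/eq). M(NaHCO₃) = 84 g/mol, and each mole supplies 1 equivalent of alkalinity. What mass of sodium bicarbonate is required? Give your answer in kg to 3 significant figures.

14.8 kg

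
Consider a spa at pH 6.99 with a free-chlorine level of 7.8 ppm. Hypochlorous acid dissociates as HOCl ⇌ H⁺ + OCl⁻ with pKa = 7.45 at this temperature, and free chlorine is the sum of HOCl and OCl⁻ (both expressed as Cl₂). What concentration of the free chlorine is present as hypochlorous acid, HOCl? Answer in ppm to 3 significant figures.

[OCl⁻]/[HOCl] = 10^(pH − pKa) = 10^(6.99 − 7.45) = 10^-0.46 = 0.3467.
Fraction as HOCl = 1 / (1 + 0.3467) = 0.7425.
HOCl = 0.7425 × 7.8 ppm = 5.792 ppm.

5.79 ppm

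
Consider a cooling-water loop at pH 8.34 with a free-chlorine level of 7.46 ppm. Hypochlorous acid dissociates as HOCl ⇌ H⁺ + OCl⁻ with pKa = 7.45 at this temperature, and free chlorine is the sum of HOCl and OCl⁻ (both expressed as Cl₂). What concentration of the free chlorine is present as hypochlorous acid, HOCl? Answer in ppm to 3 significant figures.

0.851 ppm

[OCl⁻]/[HOCl] = 10^(pH − pKa) = 10^(8.34 − 7.45) = 10^0.89 = 7.762.
Fraction as HOCl = 1 / (1 + 7.762) = 0.1141.
HOCl = 0.1141 × 7.46 ppm = 0.8514 ppm.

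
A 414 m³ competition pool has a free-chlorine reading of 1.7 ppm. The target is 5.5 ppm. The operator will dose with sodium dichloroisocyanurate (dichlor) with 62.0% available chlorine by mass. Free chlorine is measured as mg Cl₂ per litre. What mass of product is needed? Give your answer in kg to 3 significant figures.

2.54 kg

Volume: 414 m³ = 414,000 L.
Chlorine deficit: 5.5 − 1.7 = 3.8 ppm = 3.8 mg/L as Cl₂.
Cl₂ equivalent needed: 3.8 mg/L × 414,000 L = 1,573,000 mg = 1573 g.
Product at 62.0% available chlorine: 1573 / 0.62 = 2537 g.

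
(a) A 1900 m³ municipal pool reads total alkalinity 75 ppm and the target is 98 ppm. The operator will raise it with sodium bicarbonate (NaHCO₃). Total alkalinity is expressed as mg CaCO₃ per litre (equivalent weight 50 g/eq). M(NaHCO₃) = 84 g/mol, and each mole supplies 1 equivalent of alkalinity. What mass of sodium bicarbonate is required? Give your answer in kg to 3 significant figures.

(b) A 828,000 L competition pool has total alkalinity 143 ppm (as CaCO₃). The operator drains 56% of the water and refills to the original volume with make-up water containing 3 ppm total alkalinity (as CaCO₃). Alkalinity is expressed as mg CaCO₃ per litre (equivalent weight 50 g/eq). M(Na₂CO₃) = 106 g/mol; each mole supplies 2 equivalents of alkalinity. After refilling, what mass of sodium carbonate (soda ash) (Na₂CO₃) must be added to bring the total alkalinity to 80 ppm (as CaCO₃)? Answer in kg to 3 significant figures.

(a) 73.4 kg; (b) 13.5 kg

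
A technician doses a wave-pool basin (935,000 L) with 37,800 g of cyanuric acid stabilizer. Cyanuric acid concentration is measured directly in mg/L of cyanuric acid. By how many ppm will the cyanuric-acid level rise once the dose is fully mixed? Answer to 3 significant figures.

40.4 ppm

Rise: 37,800 g / 935,000 L × 1000 = 40.43 mg/L.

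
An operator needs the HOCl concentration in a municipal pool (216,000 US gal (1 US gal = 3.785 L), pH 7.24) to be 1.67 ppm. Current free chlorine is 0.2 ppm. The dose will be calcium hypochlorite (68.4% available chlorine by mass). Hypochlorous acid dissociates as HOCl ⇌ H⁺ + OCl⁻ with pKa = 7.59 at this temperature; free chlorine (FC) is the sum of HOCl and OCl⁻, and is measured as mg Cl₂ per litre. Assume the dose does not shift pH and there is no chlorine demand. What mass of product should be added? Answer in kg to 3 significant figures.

Volume: 216,000 US gal × 3.785 L/gal = 817,560 L.
[OCl⁻]/[HOCl] = 10^(pH − pKa) = 10^(7.24 − 7.59) = 0.4467; fraction as HOCl = 1/(1 + 0.4467) = 0.6912.
Free chlorine required for 1.67 ppm HOCl: 1.67 / 0.6912 = 2.416 ppm.
FC to add: 2.416 − 0.2 = 2.216 mg/L as Cl₂.
Cl₂ equivalent: 2.216 mg/L × 817,560 L = 1812 g.
Product at 68.4% available Cl: 1812 / 0.684 = 2649 g.

2.65 kg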